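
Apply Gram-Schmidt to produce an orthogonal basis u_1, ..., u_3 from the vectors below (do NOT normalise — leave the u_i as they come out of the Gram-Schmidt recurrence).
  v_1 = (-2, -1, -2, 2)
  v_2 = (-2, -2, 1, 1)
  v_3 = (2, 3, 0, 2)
Orthogonal basis:
  u_1 = (-2, -1, -2, 2)
  u_2 = (-14/13, -20/13, 25/13, 1/13)
  u_3 = (26/47, 64/47, 61/47, 119/47)

Apply the Gram-Schmidt recurrence
  u_1 = v_1
  u_i = v_i − Σ_{j<i} ((v_i · u_j) / (u_j · u_j)) · u_j.

Step by step this gives:
  u_1 = (-2, -1, -2, 2)
  u_2 = (-14/13, -20/13, 25/13, 1/13)
  u_3 = (26/47, 64/47, 61/47, 119/47)

Orthogonality check:
  u_2 · u_1 = 0 (should be 0)
  u_3 · u_1 = 0 (should be 0)
  u_3 · u_2 = 0 (should be 0)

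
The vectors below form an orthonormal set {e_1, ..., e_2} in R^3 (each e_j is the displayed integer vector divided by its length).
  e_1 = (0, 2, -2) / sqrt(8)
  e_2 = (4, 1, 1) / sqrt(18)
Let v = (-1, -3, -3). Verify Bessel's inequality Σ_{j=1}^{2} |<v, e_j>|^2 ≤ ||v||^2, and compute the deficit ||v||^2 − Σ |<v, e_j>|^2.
Σ |<v, e_j>|^2 = 50/9; ||v||^2 = 19; deficit = 121/9

Write each e_j = u_j / sqrt(<u_j, u_j>) where u_j is the displayed integer vector. Then <v, e_j> = <v, u_j> / sqrt(<u_j, u_j>), so |<v, e_j>|^2 = <v, u_j>^2 / <u_j, u_j>.
Coefficients: <v, e_1> = 0/sqrt(8), <v, e_2> = -10/sqrt(18).
Square and sum: Σ |<v, e_j>|^2 = 50/9.
Compute ||v||^2 = v·v = 19.
Deficit = 19 − 50/9 = 121/9 ≥ 0, confirming Bessel's inequality. (The deficit equals ||v − Σ <v,e_j> e_j||^2, the squared distance from v to span{e_j}.)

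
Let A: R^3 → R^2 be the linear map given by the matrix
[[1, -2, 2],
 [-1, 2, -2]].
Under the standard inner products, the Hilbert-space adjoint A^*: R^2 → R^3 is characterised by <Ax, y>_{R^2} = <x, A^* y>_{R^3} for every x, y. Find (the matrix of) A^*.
A^* = A^T =
[[1, -1],
 [-2, 2],
 [2, -2]]

For real matrices with standard dot products, the defining identity <Ax, y> = <x, A^* y> gives (Ax)^T y = x^T (A^*) y, i.e. x^T A^T y = x^T (A^*) y. Since this holds for all x, y, we must have A^* = A^T. Therefore
A^* =
[[1, -1],
 [-2, 2],
 [2, -2]].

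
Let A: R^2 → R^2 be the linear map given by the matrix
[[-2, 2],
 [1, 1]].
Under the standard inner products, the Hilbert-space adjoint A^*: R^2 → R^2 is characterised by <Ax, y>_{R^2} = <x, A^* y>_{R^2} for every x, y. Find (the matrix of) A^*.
A^* = A^T =
[[-2, 1],
 [2, 1]]

For real matrices with standard dot products, the defining identity <Ax, y> = <x, A^* y> gives (Ax)^T y = x^T (A^*) y, i.e. x^T A^T y = x^T (A^*) y. Since this holds for all x, y, we must have A^* = A^T. Therefore
A^* =
[[-2, 1],
 [2, 1]].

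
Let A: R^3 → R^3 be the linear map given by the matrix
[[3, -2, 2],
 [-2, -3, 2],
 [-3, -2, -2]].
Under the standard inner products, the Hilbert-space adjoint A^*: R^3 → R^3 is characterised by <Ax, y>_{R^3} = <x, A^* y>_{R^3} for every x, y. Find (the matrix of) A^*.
A^* = A^T =
[[3, -2, -3],
 [-2, -3, -2],
 [2, 2, -2]]

For real matrices with standard dot products, the defining identity <Ax, y> = <x, A^* y> gives (Ax)^T y = x^T (A^*) y, i.e. x^T A^T y = x^T (A^*) y. Since this holds for all x, y, we must have A^* = A^T. Therefore
A^* =
[[3, -2, -3],
 [-2, -3, -2],
 [2, 2, -2]].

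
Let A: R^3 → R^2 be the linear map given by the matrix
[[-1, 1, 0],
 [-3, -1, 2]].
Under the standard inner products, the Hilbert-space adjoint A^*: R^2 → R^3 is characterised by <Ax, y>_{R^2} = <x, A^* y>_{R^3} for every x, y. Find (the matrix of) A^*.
A^* = A^T =
[[-1, -3],
 [1, -1],
 [0, 2]]

For real matrices with standard dot products, the defining identity <Ax, y> = <x, A^* y> gives (Ax)^T y = x^T (A^*) y, i.e. x^T A^T y = x^T (A^*) y. Since this holds for all x, y, we must have A^* = A^T. Therefore
A^* =
[[-1, -3],
 [1, -1],
 [0, 2]].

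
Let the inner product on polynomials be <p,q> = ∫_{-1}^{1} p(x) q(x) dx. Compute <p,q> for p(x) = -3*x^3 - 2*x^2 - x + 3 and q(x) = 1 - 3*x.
<p,q> = 154/15

Expand the product: p(x)·q(x) = 9*x^4 + 3*x^3 + x^2 - 10*x + 3.
∫_{-1}^{1} of each monomial x^k gives [2/(k+1) if k even, 0 if k odd]. Integrating term-by-term (or equivalently evaluating the antiderivative F(x) = 9*x^5/5 + 3*x^4/4 + x^3/3 - 5*x^2 + 3*x at the endpoints):
  F(1) − F(−1) = 53/60 − (-563/60) = 154/15.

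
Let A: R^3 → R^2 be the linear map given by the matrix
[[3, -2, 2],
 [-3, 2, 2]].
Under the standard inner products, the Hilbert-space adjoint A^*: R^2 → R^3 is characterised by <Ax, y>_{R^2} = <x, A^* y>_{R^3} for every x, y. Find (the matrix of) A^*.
A^* = A^T =
[[3, -3],
 [-2, 2],
 [2, 2]]

For real matrices with standard dot products, the defining identity <Ax, y> = <x, A^* y> gives (Ax)^T y = x^T (A^*) y, i.e. x^T A^T y = x^T (A^*) y. Since this holds for all x, y, we must have A^* = A^T. Therefore
A^* =
[[3, -3],
 [-2, 2],
 [2, 2]].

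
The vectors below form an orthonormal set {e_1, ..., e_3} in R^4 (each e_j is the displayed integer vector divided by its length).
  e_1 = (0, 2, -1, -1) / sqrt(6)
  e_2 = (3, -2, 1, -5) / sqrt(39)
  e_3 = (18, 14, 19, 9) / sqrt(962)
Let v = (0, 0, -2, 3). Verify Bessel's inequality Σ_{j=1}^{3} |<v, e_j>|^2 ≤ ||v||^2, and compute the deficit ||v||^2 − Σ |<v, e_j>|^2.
Σ |<v, e_j>|^2 = 285/37; ||v||^2 = 13; deficit = 196/37

Write each e_j = u_j / sqrt(<u_j, u_j>) where u_j is the displayed integer vector. Then <v, e_j> = <v, u_j> / sqrt(<u_j, u_j>), so |<v, e_j>|^2 = <v, u_j>^2 / <u_j, u_j>.
Coefficients: <v, e_1> = -1/sqrt(6), <v, e_2> = -17/sqrt(39), <v, e_3> = -11/sqrt(962).
Square and sum: Σ |<v, e_j>|^2 = 285/37.
Compute ||v||^2 = v·v = 13.
Deficit = 13 − 285/37 = 196/37 ≥ 0, confirming Bessel's inequality. (The deficit equals ||v − Σ <v,e_j> e_j||^2, the squared distance from v to span{e_j}.)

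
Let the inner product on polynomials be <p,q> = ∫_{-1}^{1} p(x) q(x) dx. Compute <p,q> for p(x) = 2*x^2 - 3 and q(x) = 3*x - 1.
<p,q> = 14/3

Expand the product: p(x)·q(x) = 6*x^3 - 2*x^2 - 9*x + 3.
∫_{-1}^{1} of each monomial x^k gives [2/(k+1) if k even, 0 if k odd]. Integrating term-by-term (or equivalently evaluating the antiderivative F(x) = 3*x^4/2 - 2*x^3/3 - 9*x^2/2 + 3*x at the endpoints):
  F(1) − F(−1) = -2/3 − (-16/3) = 14/3.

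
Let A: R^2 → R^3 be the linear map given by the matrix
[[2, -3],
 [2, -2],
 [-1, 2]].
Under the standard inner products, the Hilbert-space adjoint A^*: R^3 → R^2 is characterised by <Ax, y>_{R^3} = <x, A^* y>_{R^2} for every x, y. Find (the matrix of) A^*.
A^* = A^T =
[[2, 2, -1],
 [-3, -2, 2]]

For real matrices with standard dot products, the defining identity <Ax, y> = <x, A^* y> gives (Ax)^T y = x^T (A^*) y, i.e. x^T A^T y = x^T (A^*) y. Since this holds for all x, y, we must have A^* = A^T. Therefore
A^* =
[[2, 2, -1],
 [-3, -2, 2]].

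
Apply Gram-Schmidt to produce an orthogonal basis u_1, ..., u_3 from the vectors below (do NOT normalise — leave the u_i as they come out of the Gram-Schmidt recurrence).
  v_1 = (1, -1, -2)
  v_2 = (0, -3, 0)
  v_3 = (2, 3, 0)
Orthogonal basis:
  u_1 = (1, -1, -2)
  u_2 = (-1/2, -5/2, 1)
  u_3 = (8/5, 0, 4/5)

Apply the Gram-Schmidt recurrence
  u_1 = v_1
  u_i = v_i − Σ_{j<i} ((v_i · u_j) / (u_j · u_j)) · u_j.

Step by step this gives:
  u_1 = (1, -1, -2)
  u_2 = (-1/2, -5/2, 1)
  u_3 = (8/5, 0, 4/5)

Orthogonality check:
  u_2 · u_1 = 0 (should be 0)
  u_3 · u_1 = 0 (should be 0)
  u_3 · u_2 = 0 (should be 0)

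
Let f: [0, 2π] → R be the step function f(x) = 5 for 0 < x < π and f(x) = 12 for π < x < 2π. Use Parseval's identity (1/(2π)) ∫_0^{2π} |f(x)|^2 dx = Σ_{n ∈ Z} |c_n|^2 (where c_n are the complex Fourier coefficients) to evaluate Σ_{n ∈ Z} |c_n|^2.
Σ |c_n|^2 = 169/2

Parseval equates the L^2 energy of f (normalised by 1/(2π)) with the ℓ^2 sum of its Fourier coefficients: (1/(2π)) ∫_0^{2π} |f|^2 = Σ |c_n|^2.
Compute the left side: (1/(2π)) [∫_0^π 5^2 dx + ∫_π^{2π} 12^2 dx] = (1/(2π)) · (25π + 144π) = (25 + 144)/2 = 169/2.
So Σ_{n ∈ Z} |c_n|^2 = 169/2.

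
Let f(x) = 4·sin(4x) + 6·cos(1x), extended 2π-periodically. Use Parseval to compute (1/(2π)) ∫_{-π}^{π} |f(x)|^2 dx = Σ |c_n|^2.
Σ |c_n|^2 = 26

Expand |f|^2 and use orthogonality of {sin(nx), cos(mx)} on [-π, π]:
  ∫_{-π}^{π} sin(nx)^2 dx = π, ∫ cos(mx)^2 dx = π, and cross terms integrate to 0.
So ∫_{-π}^{π} f(x)^2 dx = 4^2 · π + 6^2 · π = (16 + 36)π.
Divide by 2π: (16 + 36)/2 = 26.
By Parseval, this equals Σ |c_n|^2.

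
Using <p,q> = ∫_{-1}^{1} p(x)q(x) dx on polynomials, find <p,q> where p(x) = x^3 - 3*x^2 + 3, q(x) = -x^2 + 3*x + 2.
<p,q> = 42/5

Expand the product: p(x)·q(x) = -x^5 + 6*x^4 - 7*x^3 - 9*x^2 + 9*x + 6.
∫_{-1}^{1} of each monomial x^k gives [2/(k+1) if k even, 0 if k odd]. Integrating term-by-term (or equivalently evaluating the antiderivative F(x) = -x^6/6 + 6*x^5/5 - 7*x^4/4 - 3*x^3 + 9*x^2/2 + 6*x at the endpoints):
  F(1) − F(−1) = 407/60 − (-97/60) = 42/5.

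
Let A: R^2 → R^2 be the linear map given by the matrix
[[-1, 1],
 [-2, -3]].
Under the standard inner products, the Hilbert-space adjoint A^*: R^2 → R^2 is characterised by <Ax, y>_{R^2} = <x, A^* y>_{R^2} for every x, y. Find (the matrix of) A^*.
A^* = A^T =
[[-1, -2],
 [1, -3]]

For real matrices with standard dot products, the defining identity <Ax, y> = <x, A^* y> gives (Ax)^T y = x^T (A^*) y, i.e. x^T A^T y = x^T (A^*) y. Since this holds for all x, y, we must have A^* = A^T. Therefore
A^* =
[[-1, -2],
 [1, -3]].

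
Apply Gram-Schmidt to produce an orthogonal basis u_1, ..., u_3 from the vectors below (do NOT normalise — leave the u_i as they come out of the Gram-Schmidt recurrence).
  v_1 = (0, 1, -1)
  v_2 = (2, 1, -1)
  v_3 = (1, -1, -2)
Orthogonal basis:
  u_1 = (0, 1, -1)
  u_2 = (2, 0, 0)
  u_3 = (0, -3/2, -3/2)

Apply the Gram-Schmidt recurrence
  u_1 = v_1
  u_i = v_i − Σ_{j<i} ((v_i · u_j) / (u_j · u_j)) · u_j.

Step by step this gives:
  u_1 = (0, 1, -1)
  u_2 = (2, 0, 0)
  u_3 = (0, -3/2, -3/2)

Orthogonality check:
  u_2 · u_1 = 0 (should be 0)
  u_3 · u_1 = 0 (should be 0)
  u_3 · u_2 = 0 (should be 0)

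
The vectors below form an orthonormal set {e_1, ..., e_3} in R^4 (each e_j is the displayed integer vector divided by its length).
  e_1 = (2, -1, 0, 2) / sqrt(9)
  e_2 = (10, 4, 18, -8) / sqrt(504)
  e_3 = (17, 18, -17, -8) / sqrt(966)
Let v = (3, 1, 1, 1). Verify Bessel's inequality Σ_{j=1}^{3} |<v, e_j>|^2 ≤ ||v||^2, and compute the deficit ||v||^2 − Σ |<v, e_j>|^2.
Σ |<v, e_j>|^2 = 779/69; ||v||^2 = 12; deficit = 49/69

Write each e_j = u_j / sqrt(<u_j, u_j>) where u_j is the displayed integer vector. Then <v, e_j> = <v, u_j> / sqrt(<u_j, u_j>), so |<v, e_j>|^2 = <v, u_j>^2 / <u_j, u_j>.
Coefficients: <v, e_1> = 7/sqrt(9), <v, e_2> = 44/sqrt(504), <v, e_3> = 44/sqrt(966).
Square and sum: Σ |<v, e_j>|^2 = 779/69.
Compute ||v||^2 = v·v = 12.
Deficit = 12 − 779/69 = 49/69 ≥ 0, confirming Bessel's inequality. (The deficit equals ||v − Σ <v,e_j> e_j||^2, the squared distance from v to span{e_j}.)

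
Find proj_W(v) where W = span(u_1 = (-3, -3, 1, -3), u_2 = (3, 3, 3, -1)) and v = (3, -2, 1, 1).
proj_W(v) = (3/4, 3/4, 1/4, 1/4)

Set up U = [u_1 | ... | u_2] ∈ R^(4×2). The projector onto W = col(U) is P = U (U^T U)^(-1) U^T.
Compute U^T U =
  [28, -12]
  [-12, 28],
and U^T v = (-5, 5).
Solve U^T U · c = U^T v for the coefficients: c = (-1/8, 1/8). The projection is proj_W(v) = U c.
Check: (v - proj_W(v)) · u_1 = 0  (should be 0).
Check: (v - proj_W(v)) · u_2 = 0  (should be 0).
Result: proj_W(v) = (3/4, 3/4, 1/4, 1/4).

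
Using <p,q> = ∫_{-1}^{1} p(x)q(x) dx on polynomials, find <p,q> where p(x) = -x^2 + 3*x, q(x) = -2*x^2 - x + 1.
<p,q> = -28/15

Expand the product: p(x)·q(x) = 2*x^4 - 5*x^3 - 4*x^2 + 3*x.
∫_{-1}^{1} of each monomial x^k gives [2/(k+1) if k even, 0 if k odd]. Integrating term-by-term (or equivalently evaluating the antiderivative F(x) = 2*x^5/5 - 5*x^4/4 - 4*x^3/3 + 3*x^2/2 at the endpoints):
  F(1) − F(−1) = -41/60 − (71/60) = -28/15.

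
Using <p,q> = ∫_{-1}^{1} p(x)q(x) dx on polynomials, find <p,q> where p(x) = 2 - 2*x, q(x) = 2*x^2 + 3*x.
<p,q> = -4/3

Expand the product: p(x)·q(x) = -4*x^3 - 2*x^2 + 6*x.
∫_{-1}^{1} of each monomial x^k gives [2/(k+1) if k even, 0 if k odd]. Integrating term-by-term (or equivalently evaluating the antiderivative F(x) = -x^4 - 2*x^3/3 + 3*x^2 at the endpoints):
  F(1) − F(−1) = 4/3 − (8/3) = -4/3.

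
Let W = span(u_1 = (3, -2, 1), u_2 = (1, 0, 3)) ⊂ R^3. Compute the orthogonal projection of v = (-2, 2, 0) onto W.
proj_W(v) = (-29/13, 22/13, 1/13)

Set up U = [u_1 | ... | u_2] ∈ R^(3×2). The projector onto W = col(U) is P = U (U^T U)^(-1) U^T.
Compute U^T U =
  [14, 6]
  [6, 10],
and U^T v = (-10, -2).
Solve U^T U · c = U^T v for the coefficients: c = (-11/13, 4/13). The projection is proj_W(v) = U c.
Check: (v - proj_W(v)) · u_1 = 0  (should be 0).
Check: (v - proj_W(v)) · u_2 = 0  (should be 0).
Result: proj_W(v) = (-29/13, 22/13, 1/13).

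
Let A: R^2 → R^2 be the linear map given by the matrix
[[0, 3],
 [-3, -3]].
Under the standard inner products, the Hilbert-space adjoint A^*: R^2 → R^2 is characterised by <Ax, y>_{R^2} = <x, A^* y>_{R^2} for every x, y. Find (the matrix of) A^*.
A^* = A^T =
[[0, -3],
 [3, -3]]

For real matrices with standard dot products, the defining identity <Ax, y> = <x, A^* y> gives (Ax)^T y = x^T (A^*) y, i.e. x^T A^T y = x^T (A^*) y. Since this holds for all x, y, we must have A^* = A^T. Therefore
A^* =
[[0, -3],
 [3, -3]].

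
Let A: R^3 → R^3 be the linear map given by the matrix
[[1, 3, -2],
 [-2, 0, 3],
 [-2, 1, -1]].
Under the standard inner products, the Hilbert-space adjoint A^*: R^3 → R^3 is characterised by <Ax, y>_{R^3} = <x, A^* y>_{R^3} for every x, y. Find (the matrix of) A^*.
A^* = A^T =
[[1, -2, -2],
 [3, 0, 1],
 [-2, 3, -1]]

For real matrices with standard dot products, the defining identity <Ax, y> = <x, A^* y> gives (Ax)^T y = x^T (A^*) y, i.e. x^T A^T y = x^T (A^*) y. Since this holds for all x, y, we must have A^* = A^T. Therefore
A^* =
[[1, -2, -2],
 [3, 0, 1],
 [-2, 3, -1]].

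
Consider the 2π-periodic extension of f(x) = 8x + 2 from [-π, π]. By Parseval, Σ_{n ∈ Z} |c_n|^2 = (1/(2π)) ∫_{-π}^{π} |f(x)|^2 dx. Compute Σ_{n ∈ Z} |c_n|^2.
Σ |c_n|^2 = 64π^2/3 + 4

Expand and integrate term by term over [-π, π]:
  ∫ (8x)^2 dx = 64·(2π^3/3); ∫ 2·8·(2)·x dx = 0 (odd integrand); ∫ 2^2 dx = 4·2π.
So (1/(2π)) ∫_{-π}^{π} (8x + 2)^2 dx = 64π^2/3 + 4 = 64π^2/3 + 4.
Parseval ⇒ Σ |c_n|^2 = 64π^2/3 + 4.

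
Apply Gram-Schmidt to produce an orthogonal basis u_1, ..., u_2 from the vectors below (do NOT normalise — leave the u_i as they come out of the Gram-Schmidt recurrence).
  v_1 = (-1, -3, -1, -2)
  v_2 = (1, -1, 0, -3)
Orthogonal basis:
  u_1 = (-1, -3, -1, -2)
  u_2 = (23/15, 3/5, 8/15, -29/15)

Apply the Gram-Schmidt recurrence
  u_1 = v_1
  u_i = v_i − Σ_{j<i} ((v_i · u_j) / (u_j · u_j)) · u_j.

Step by step this gives:
  u_1 = (-1, -3, -1, -2)
  u_2 = (23/15, 3/5, 8/15, -29/15)

Orthogonality check:
  u_2 · u_1 = 0 (should be 0)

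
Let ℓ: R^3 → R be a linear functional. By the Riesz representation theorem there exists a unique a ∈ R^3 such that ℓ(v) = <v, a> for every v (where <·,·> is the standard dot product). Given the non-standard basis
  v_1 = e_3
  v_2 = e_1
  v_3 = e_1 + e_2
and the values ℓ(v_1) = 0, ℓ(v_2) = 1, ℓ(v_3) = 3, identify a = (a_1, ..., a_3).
a = (1, 2, 0)

Write a = (a_1, ..., a_3) in the standard basis. For each basis vector v_i, ℓ(v_i) = <v_i, a> is a linear equation in the a_j's. Collect the n equations into a matrix system V a = ℓ, where row i of V is v_i (expressed in the standard basis). Since V is invertible (lower-triangular with 1s on the diagonal, up to permutation), solve by back-substitution:
  V =
[[0, 0, 1],
 [1, 0, 0],
 [1, 1, 0]]
  V a = (0, 1, 3)
Solving gives a = (1, 2, 0).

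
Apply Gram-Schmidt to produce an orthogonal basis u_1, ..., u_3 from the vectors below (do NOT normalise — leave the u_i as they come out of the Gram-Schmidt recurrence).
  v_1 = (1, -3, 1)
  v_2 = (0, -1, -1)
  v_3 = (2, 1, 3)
Orthogonal basis:
  u_1 = (1, -3, 1)
  u_2 = (-2/11, -5/11, -13/11)
  u_3 = (4/3, 1/3, -1/3)

Apply the Gram-Schmidt recurrence
  u_1 = v_1
  u_i = v_i − Σ_{j<i} ((v_i · u_j) / (u_j · u_j)) · u_j.

Step by step this gives:
  u_1 = (1, -3, 1)
  u_2 = (-2/11, -5/11, -13/11)
  u_3 = (4/3, 1/3, -1/3)

Orthogonality check:
  u_2 · u_1 = 0 (should be 0)
  u_3 · u_1 = 0 (should be 0)
  u_3 · u_2 = 0 (should be 0)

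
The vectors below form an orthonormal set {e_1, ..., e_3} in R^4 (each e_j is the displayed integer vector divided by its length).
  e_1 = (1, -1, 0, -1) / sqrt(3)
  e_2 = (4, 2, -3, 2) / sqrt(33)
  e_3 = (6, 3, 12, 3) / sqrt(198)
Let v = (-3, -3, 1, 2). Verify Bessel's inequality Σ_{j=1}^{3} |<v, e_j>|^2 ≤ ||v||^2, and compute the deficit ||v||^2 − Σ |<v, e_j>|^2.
Σ |<v, e_j>|^2 = 21/2; ||v||^2 = 23; deficit = 25/2

Write each e_j = u_j / sqrt(<u_j, u_j>) where u_j is the displayed integer vector. Then <v, e_j> = <v, u_j> / sqrt(<u_j, u_j>), so |<v, e_j>|^2 = <v, u_j>^2 / <u_j, u_j>.
Coefficients: <v, e_1> = -2/sqrt(3), <v, e_2> = -17/sqrt(33), <v, e_3> = -9/sqrt(198).
Square and sum: Σ |<v, e_j>|^2 = 21/2.
Compute ||v||^2 = v·v = 23.
Deficit = 23 − 21/2 = 25/2 ≥ 0, confirming Bessel's inequality. (The deficit equals ||v − Σ <v,e_j> e_j||^2, the squared distance from v to span{e_j}.)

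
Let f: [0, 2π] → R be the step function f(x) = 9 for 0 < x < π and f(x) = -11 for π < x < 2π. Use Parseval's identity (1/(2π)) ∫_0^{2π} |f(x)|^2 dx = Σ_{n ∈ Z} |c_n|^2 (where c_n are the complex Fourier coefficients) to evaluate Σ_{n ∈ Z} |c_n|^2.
Σ |c_n|^2 = 101

Parseval equates the L^2 energy of f (normalised by 1/(2π)) with the ℓ^2 sum of its Fourier coefficients: (1/(2π)) ∫_0^{2π} |f|^2 = Σ |c_n|^2.
Compute the left side: (1/(2π)) [∫_0^π 9^2 dx + ∫_π^{2π} (-11)^2 dx] = (1/(2π)) · (81π + 121π) = (81 + 121)/2 = 101.
So Σ_{n ∈ Z} |c_n|^2 = 101.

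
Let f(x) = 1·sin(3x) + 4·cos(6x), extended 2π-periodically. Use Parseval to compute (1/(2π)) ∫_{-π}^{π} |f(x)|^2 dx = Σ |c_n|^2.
Σ |c_n|^2 = 17/2

Expand |f|^2 and use orthogonality of {sin(nx), cos(mx)} on [-π, π]:
  ∫_{-π}^{π} sin(nx)^2 dx = π, ∫ cos(mx)^2 dx = π, and cross terms integrate to 0.
So ∫_{-π}^{π} f(x)^2 dx = 1^2 · π + 4^2 · π = (1 + 16)π.
Divide by 2π: (1 + 16)/2 = 17/2.
By Parseval, this equals Σ |c_n|^2.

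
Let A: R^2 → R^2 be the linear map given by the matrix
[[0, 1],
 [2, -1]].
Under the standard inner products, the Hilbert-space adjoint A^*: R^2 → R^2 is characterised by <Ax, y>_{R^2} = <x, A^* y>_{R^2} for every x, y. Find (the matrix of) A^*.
A^* = A^T =
[[0, 2],
 [1, -1]]

For real matrices with standard dot products, the defining identity <Ax, y> = <x, A^* y> gives (Ax)^T y = x^T (A^*) y, i.e. x^T A^T y = x^T (A^*) y. Since this holds for all x, y, we must have A^* = A^T. Therefore
A^* =
[[0, 2],
 [1, -1]].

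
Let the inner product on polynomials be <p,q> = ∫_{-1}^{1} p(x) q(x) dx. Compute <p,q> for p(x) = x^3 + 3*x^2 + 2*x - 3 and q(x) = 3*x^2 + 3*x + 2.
<p,q> = -26/5

Expand the product: p(x)·q(x) = 3*x^5 + 12*x^4 + 17*x^3 + 3*x^2 - 5*x - 6.
∫_{-1}^{1} of each monomial x^k gives [2/(k+1) if k even, 0 if k odd]. Integrating term-by-term (or equivalently evaluating the antiderivative F(x) = x^6/2 + 12*x^5/5 + 17*x^4/4 + x^3 - 5*x^2/2 - 6*x at the endpoints):
  F(1) − F(−1) = -7/20 − (97/20) = -26/5.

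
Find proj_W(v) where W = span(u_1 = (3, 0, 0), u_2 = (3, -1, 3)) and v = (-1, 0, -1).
proj_W(v) = (-1, 3/10, -9/10)

Set up U = [u_1 | ... | u_2] ∈ R^(3×2). The projector onto W = col(U) is P = U (U^T U)^(-1) U^T.
Compute U^T U =
  [9, 9]
  [9, 19],
and U^T v = (-3, -6).
Solve U^T U · c = U^T v for the coefficients: c = (-1/30, -3/10). The projection is proj_W(v) = U c.
Check: (v - proj_W(v)) · u_1 = 0  (should be 0).
Check: (v - proj_W(v)) · u_2 = 0  (should be 0).
Result: proj_W(v) = (-1, 3/10, -9/10).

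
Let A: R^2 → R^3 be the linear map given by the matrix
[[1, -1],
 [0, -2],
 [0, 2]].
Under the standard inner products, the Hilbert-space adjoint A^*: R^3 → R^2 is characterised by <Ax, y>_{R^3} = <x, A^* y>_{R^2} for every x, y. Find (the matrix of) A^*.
A^* = A^T =
[[1, 0, 0],
 [-1, -2, 2]]

For real matrices with standard dot products, the defining identity <Ax, y> = <x, A^* y> gives (Ax)^T y = x^T (A^*) y, i.e. x^T A^T y = x^T (A^*) y. Since this holds for all x, y, we must have A^* = A^T. Therefore
A^* =
[[1, 0, 0],
 [-1, -2, 2]].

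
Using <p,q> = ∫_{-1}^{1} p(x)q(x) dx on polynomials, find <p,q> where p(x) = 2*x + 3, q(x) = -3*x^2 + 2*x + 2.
<p,q> = 26/3

Expand the product: p(x)·q(x) = -6*x^3 - 5*x^2 + 10*x + 6.
∫_{-1}^{1} of each monomial x^k gives [2/(k+1) if k even, 0 if k odd]. Integrating term-by-term (or equivalently evaluating the antiderivative F(x) = -3*x^4/2 - 5*x^3/3 + 5*x^2 + 6*x at the endpoints):
  F(1) − F(−1) = 47/6 − (-5/6) = 26/3.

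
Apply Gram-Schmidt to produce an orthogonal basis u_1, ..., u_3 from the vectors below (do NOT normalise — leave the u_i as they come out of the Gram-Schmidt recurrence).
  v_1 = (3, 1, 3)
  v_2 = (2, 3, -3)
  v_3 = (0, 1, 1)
Orthogonal basis:
  u_1 = (3, 1, 3)
  u_2 = (2, 3, -3)
  u_3 = (-12/19, 15/19, 7/19)

Apply the Gram-Schmidt recurrence
  u_1 = v_1
  u_i = v_i − Σ_{j<i} ((v_i · u_j) / (u_j · u_j)) · u_j.

Step by step this gives:
  u_1 = (3, 1, 3)
  u_2 = (2, 3, -3)
  u_3 = (-12/19, 15/19, 7/19)

Orthogonality check:
  u_2 · u_1 = 0 (should be 0)
  u_3 · u_1 = 0 (should be 0)
  u_3 · u_2 = 0 (should be 0)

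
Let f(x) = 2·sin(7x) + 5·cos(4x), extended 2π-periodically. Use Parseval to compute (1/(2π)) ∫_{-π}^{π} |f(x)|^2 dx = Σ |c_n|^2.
Σ |c_n|^2 = 29/2

Expand |f|^2 and use orthogonality of {sin(nx), cos(mx)} on [-π, π]:
  ∫_{-π}^{π} sin(nx)^2 dx = π, ∫ cos(mx)^2 dx = π, and cross terms integrate to 0.
So ∫_{-π}^{π} f(x)^2 dx = 2^2 · π + 5^2 · π = (4 + 25)π.
Divide by 2π: (4 + 25)/2 = 29/2.
By Parseval, this equals Σ |c_n|^2.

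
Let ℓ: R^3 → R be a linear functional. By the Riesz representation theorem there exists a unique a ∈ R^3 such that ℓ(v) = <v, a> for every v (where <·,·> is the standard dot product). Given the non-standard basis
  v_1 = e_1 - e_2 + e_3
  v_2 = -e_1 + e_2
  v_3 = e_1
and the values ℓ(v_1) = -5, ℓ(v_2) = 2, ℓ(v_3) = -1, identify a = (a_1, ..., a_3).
a = (-1, 1, -3)

Write a = (a_1, ..., a_3) in the standard basis. For each basis vector v_i, ℓ(v_i) = <v_i, a> is a linear equation in the a_j's. Collect the n equations into a matrix system V a = ℓ, where row i of V is v_i (expressed in the standard basis). Since V is invertible (lower-triangular with 1s on the diagonal, up to permutation), solve by back-substitution:
  V =
[[1, -1, 1],
 [-1, 1, 0],
 [1, 0, 0]]
  V a = (-5, 2, -1)
Solving gives a = (-1, 1, -3).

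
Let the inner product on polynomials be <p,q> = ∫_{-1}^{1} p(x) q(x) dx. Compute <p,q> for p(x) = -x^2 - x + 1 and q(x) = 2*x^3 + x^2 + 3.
<p,q> = 52/15

Expand the product: p(x)·q(x) = -2*x^5 - 3*x^4 + x^3 - 2*x^2 - 3*x + 3.
∫_{-1}^{1} of each monomial x^k gives [2/(k+1) if k even, 0 if k odd]. Integrating term-by-term (or equivalently evaluating the antiderivative F(x) = -x^6/3 - 3*x^5/5 + x^4/4 - 2*x^3/3 - 3*x^2/2 + 3*x at the endpoints):
  F(1) − F(−1) = 3/20 − (-199/60) = 52/15.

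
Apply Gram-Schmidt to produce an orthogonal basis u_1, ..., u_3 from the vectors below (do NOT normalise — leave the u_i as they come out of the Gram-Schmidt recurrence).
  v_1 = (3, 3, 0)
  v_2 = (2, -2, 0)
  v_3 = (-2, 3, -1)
Orthogonal basis:
  u_1 = (3, 3, 0)
  u_2 = (2, -2, 0)
  u_3 = (0, 0, -1)

Apply the Gram-Schmidt recurrence
  u_1 = v_1
  u_i = v_i − Σ_{j<i} ((v_i · u_j) / (u_j · u_j)) · u_j.

Step by step this gives:
  u_1 = (3, 3, 0)
  u_2 = (2, -2, 0)
  u_3 = (0, 0, -1)

Orthogonality check:
  u_2 · u_1 = 0 (should be 0)
  u_3 · u_1 = 0 (should be 0)
  u_3 · u_2 = 0 (should be 0)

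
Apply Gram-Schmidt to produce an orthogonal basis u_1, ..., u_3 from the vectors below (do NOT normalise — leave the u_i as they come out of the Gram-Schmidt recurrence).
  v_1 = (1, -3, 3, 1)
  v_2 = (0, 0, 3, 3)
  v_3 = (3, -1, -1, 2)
Orthogonal basis:
  u_1 = (1, -3, 3, 1)
  u_2 = (-3/5, 9/5, 6/5, 12/5)
  u_3 = (11/4, -1/4, -7/4, 7/4)

Apply the Gram-Schmidt recurrence
  u_1 = v_1
  u_i = v_i − Σ_{j<i} ((v_i · u_j) / (u_j · u_j)) · u_j.

Step by step this gives:
  u_1 = (1, -3, 3, 1)
  u_2 = (-3/5, 9/5, 6/5, 12/5)
  u_3 = (11/4, -1/4, -7/4, 7/4)

Orthogonality check:
  u_2 · u_1 = 0 (should be 0)
  u_3 · u_1 = 0 (should be 0)
  u_3 · u_2 = 0 (should be 0)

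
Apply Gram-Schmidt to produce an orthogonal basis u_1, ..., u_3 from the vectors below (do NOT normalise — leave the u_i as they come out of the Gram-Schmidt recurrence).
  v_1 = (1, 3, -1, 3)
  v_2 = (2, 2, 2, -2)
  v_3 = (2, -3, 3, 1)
Orthogonal basis:
  u_1 = (1, 3, -1, 3)
  u_2 = (2, 2, 2, -2)
  u_3 = (21/10, -11/5, 12/5, 23/10)

Apply the Gram-Schmidt recurrence
  u_1 = v_1
  u_i = v_i − Σ_{j<i} ((v_i · u_j) / (u_j · u_j)) · u_j.

Step by step this gives:
  u_1 = (1, 3, -1, 3)
  u_2 = (2, 2, 2, -2)
  u_3 = (21/10, -11/5, 12/5, 23/10)

Orthogonality check:
  u_2 · u_1 = 0 (should be 0)
  u_3 · u_1 = 0 (should be 0)
  u_3 · u_2 = 0 (should be 0)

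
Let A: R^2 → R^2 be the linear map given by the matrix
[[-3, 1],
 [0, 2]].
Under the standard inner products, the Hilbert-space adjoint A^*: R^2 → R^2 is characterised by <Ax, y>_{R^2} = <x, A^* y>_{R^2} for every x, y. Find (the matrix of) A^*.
A^* = A^T =
[[-3, 0],
 [1, 2]]

For real matrices with standard dot products, the defining identity <Ax, y> = <x, A^* y> gives (Ax)^T y = x^T (A^*) y, i.e. x^T A^T y = x^T (A^*) y. Since this holds for all x, y, we must have A^* = A^T. Therefore
A^* =
[[-3, 0],
 [1, 2]].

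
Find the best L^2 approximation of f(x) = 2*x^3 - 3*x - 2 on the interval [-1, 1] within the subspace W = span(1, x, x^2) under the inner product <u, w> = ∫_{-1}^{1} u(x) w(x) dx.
g(x) = -9*x/5 - 2

The best approximation g ∈ W is the orthogonal projection of f onto W. Writing g = a_0 + a_1 x + a_2 x^2, the coefficients solve the normal equations G · a = b where
  G_{ij} = <φ_i, φ_j> and b_i = <f, φ_i>, with φ_0 = 1, φ_1 = x, φ_2 = x^2.
G =
  [2, 0, 2/3]
  [0, 2/3, 0]
  [2/3, 0, 2/5],
b = (-4, -6/5, -4/3).
Solving gives a_0 = -2, a_1 = -9/5, a_2 = 0, so
  g(x) = -9*x/5 - 2.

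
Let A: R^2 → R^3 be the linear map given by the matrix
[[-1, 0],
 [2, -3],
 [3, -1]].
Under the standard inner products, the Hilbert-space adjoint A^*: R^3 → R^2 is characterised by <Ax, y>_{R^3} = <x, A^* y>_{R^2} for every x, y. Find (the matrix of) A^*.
A^* = A^T =
[[-1, 2, 3],
 [0, -3, -1]]

For real matrices with standard dot products, the defining identity <Ax, y> = <x, A^* y> gives (Ax)^T y = x^T (A^*) y, i.e. x^T A^T y = x^T (A^*) y. Since this holds for all x, y, we must have A^* = A^T. Therefore
A^* =
[[-1, 2, 3],
 [0, -3, -1]].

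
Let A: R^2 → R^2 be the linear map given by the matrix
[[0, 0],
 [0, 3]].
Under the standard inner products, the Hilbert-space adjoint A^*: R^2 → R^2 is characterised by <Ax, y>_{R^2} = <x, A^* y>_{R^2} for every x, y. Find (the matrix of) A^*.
A^* = A^T =
[[0, 0],
 [0, 3]]

For real matrices with standard dot products, the defining identity <Ax, y> = <x, A^* y> gives (Ax)^T y = x^T (A^*) y, i.e. x^T A^T y = x^T (A^*) y. Since this holds for all x, y, we must have A^* = A^T. Therefore
A^* =
[[0, 0],
 [0, 3]].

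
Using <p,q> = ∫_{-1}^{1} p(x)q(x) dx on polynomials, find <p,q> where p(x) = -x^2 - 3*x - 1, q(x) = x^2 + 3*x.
<p,q> = -106/15

Expand the product: p(x)·q(x) = -x^4 - 6*x^3 - 10*x^2 - 3*x.
∫_{-1}^{1} of each monomial x^k gives [2/(k+1) if k even, 0 if k odd]. Integrating term-by-term (or equivalently evaluating the antiderivative F(x) = -x^5/5 - 3*x^4/2 - 10*x^3/3 - 3*x^2/2 at the endpoints):
  F(1) − F(−1) = -98/15 − (8/15) = -106/15.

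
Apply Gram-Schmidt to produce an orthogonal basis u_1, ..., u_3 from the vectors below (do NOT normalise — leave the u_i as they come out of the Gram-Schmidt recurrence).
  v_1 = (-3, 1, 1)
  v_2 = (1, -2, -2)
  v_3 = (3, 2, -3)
Orthogonal basis:
  u_1 = (-3, 1, 1)
  u_2 = (-10/11, -15/11, -15/11)
  u_3 = (0, 5/2, -5/2)

Apply the Gram-Schmidt recurrence
  u_1 = v_1
  u_i = v_i − Σ_{j<i} ((v_i · u_j) / (u_j · u_j)) · u_j.

Step by step this gives:
  u_1 = (-3, 1, 1)
  u_2 = (-10/11, -15/11, -15/11)
  u_3 = (0, 5/2, -5/2)

Orthogonality check:
  u_2 · u_1 = 0 (should be 0)
  u_3 · u_1 = 0 (should be 0)
  u_3 · u_2 = 0 (should be 0)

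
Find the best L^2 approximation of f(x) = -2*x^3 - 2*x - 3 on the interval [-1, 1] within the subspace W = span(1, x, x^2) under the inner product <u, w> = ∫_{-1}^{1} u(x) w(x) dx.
g(x) = -16*x/5 - 3

The best approximation g ∈ W is the orthogonal projection of f onto W. Writing g = a_0 + a_1 x + a_2 x^2, the coefficients solve the normal equations G · a = b where
  G_{ij} = <φ_i, φ_j> and b_i = <f, φ_i>, with φ_0 = 1, φ_1 = x, φ_2 = x^2.
G =
  [2, 0, 2/3]
  [0, 2/3, 0]
  [2/3, 0, 2/5],
b = (-6, -32/15, -2).
Solving gives a_0 = -3, a_1 = -16/5, a_2 = 0, so
  g(x) = -16*x/5 - 3.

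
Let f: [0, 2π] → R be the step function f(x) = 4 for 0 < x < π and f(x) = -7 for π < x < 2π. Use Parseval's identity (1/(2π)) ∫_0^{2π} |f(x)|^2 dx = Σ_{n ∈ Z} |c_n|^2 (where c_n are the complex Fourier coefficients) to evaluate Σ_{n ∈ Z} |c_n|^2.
Σ |c_n|^2 = 65/2

Parseval equates the L^2 energy of f (normalised by 1/(2π)) with the ℓ^2 sum of its Fourier coefficients: (1/(2π)) ∫_0^{2π} |f|^2 = Σ |c_n|^2.
Compute the left side: (1/(2π)) [∫_0^π 4^2 dx + ∫_π^{2π} (-7)^2 dx] = (1/(2π)) · (16π + 49π) = (16 + 49)/2 = 65/2.
So Σ_{n ∈ Z} |c_n|^2 = 65/2.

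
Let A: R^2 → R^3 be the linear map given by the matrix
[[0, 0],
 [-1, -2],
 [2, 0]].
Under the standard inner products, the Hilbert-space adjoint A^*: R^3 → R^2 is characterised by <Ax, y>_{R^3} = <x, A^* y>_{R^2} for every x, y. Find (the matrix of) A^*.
A^* = A^T =
[[0, -1, 2],
 [0, -2, 0]]

For real matrices with standard dot products, the defining identity <Ax, y> = <x, A^* y> gives (Ax)^T y = x^T (A^*) y, i.e. x^T A^T y = x^T (A^*) y. Since this holds for all x, y, we must have A^* = A^T. Therefore
A^* =
[[0, -1, 2],
 [0, -2, 0]].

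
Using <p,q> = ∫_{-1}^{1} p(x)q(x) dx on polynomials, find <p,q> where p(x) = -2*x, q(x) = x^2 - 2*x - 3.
<p,q> = 8/3

Expand the product: p(x)·q(x) = -2*x^3 + 4*x^2 + 6*x.
∫_{-1}^{1} of each monomial x^k gives [2/(k+1) if k even, 0 if k odd]. Integrating term-by-term (or equivalently evaluating the antiderivative F(x) = -x^4/2 + 4*x^3/3 + 3*x^2 at the endpoints):
  F(1) − F(−1) = 23/6 − (7/6) = 8/3.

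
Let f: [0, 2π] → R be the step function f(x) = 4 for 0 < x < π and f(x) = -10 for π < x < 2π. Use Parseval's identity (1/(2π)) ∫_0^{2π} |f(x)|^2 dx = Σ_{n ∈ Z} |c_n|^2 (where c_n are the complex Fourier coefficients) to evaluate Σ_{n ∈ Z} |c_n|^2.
Σ |c_n|^2 = 58

Parseval equates the L^2 energy of f (normalised by 1/(2π)) with the ℓ^2 sum of its Fourier coefficients: (1/(2π)) ∫_0^{2π} |f|^2 = Σ |c_n|^2.
Compute the left side: (1/(2π)) [∫_0^π 4^2 dx + ∫_π^{2π} (-10)^2 dx] = (1/(2π)) · (16π + 100π) = (16 + 100)/2 = 58.
So Σ_{n ∈ Z} |c_n|^2 = 58.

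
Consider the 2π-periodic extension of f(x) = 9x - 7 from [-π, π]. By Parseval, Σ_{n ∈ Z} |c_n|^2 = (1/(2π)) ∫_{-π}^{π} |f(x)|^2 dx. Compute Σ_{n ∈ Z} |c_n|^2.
Σ |c_n|^2 = 27π^2 + 49

Expand and integrate term by term over [-π, π]:
  ∫ (9x)^2 dx = 81·(2π^3/3); ∫ 2·9·(-7)·x dx = 0 (odd integrand); ∫ (-7)^2 dx = 49·2π.
So (1/(2π)) ∫_{-π}^{π} (9x - 7)^2 dx = 81π^2/3 + 49 = 27π^2 + 49.
Parseval ⇒ Σ |c_n|^2 = 27π^2 + 49.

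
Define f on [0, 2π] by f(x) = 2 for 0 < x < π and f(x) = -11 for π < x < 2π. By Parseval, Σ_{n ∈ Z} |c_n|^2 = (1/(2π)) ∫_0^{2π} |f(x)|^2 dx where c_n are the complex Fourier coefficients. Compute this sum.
Σ |c_n|^2 = 125/2

Parseval equates the L^2 energy of f (normalised by 1/(2π)) with the ℓ^2 sum of its Fourier coefficients: (1/(2π)) ∫_0^{2π} |f|^2 = Σ |c_n|^2.
Compute the left side: (1/(2π)) [∫_0^π 2^2 dx + ∫_π^{2π} (-11)^2 dx] = (1/(2π)) · (4π + 121π) = (4 + 121)/2 = 125/2.
So Σ_{n ∈ Z} |c_n|^2 = 125/2.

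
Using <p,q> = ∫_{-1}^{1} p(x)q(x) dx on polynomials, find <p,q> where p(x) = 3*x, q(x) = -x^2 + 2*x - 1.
<p,q> = 4

Expand the product: p(x)·q(x) = -3*x^3 + 6*x^2 - 3*x.
∫_{-1}^{1} of each monomial x^k gives [2/(k+1) if k even, 0 if k odd]. Integrating term-by-term (or equivalently evaluating the antiderivative F(x) = -3*x^4/4 + 2*x^3 - 3*x^2/2 at the endpoints):
  F(1) − F(−1) = -1/4 − (-17/4) = 4.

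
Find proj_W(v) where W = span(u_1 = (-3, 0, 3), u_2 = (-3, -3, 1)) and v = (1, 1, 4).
proj_W(v) = (-17/22, 24/11, 49/22)

Set up U = [u_1 | ... | u_2] ∈ R^(3×2). The projector onto W = col(U) is P = U (U^T U)^(-1) U^T.
Compute U^T U =
  [18, 12]
  [12, 19],
and U^T v = (9, -2).
Solve U^T U · c = U^T v for the coefficients: c = (65/66, -8/11). The projection is proj_W(v) = U c.
Check: (v - proj_W(v)) · u_1 = 0  (should be 0).
Check: (v - proj_W(v)) · u_2 = 0  (should be 0).
Result: proj_W(v) = (-17/22, 24/11, 49/22).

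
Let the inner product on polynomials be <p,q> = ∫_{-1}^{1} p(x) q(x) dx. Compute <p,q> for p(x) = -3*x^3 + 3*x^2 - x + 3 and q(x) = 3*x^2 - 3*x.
<p,q> = 76/5

Expand the product: p(x)·q(x) = -9*x^5 + 18*x^4 - 12*x^3 + 12*x^2 - 9*x.
∫_{-1}^{1} of each monomial x^k gives [2/(k+1) if k even, 0 if k odd]. Integrating term-by-term (or equivalently evaluating the antiderivative F(x) = -3*x^6/2 + 18*x^5/5 - 3*x^4 + 4*x^3 - 9*x^2/2 at the endpoints):
  F(1) − F(−1) = -7/5 − (-83/5) = 76/5.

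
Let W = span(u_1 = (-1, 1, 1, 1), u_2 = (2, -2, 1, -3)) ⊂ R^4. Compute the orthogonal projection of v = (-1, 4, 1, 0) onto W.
proj_W(v) = (-3/2, 3/2, 3/2, 3/2)

Set up U = [u_1 | ... | u_2] ∈ R^(4×2). The projector onto W = col(U) is P = U (U^T U)^(-1) U^T.
Compute U^T U =
  [4, -6]
  [-6, 18],
and U^T v = (6, -9).
Solve U^T U · c = U^T v for the coefficients: c = (3/2, 0). The projection is proj_W(v) = U c.
Check: (v - proj_W(v)) · u_1 = 0  (should be 0).
Check: (v - proj_W(v)) · u_2 = 0  (should be 0).
Result: proj_W(v) = (-3/2, 3/2, 3/2, 3/2).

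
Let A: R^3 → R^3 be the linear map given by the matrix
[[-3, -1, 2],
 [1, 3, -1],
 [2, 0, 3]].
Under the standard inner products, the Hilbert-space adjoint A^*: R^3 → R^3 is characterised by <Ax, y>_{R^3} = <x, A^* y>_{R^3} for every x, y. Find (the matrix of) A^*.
A^* = A^T =
[[-3, 1, 2],
 [-1, 3, 0],
 [2, -1, 3]]

For real matrices with standard dot products, the defining identity <Ax, y> = <x, A^* y> gives (Ax)^T y = x^T (A^*) y, i.e. x^T A^T y = x^T (A^*) y. Since this holds for all x, y, we must have A^* = A^T. Therefore
A^* =
[[-3, 1, 2],
 [-1, 3, 0],
 [2, -1, 3]].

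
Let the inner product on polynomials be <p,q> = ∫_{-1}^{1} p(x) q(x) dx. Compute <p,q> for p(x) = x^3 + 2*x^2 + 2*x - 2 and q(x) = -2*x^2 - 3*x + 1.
<p,q> = -34/5

Expand the product: p(x)·q(x) = -2*x^5 - 7*x^4 - 9*x^3 + 8*x - 2.
∫_{-1}^{1} of each monomial x^k gives [2/(k+1) if k even, 0 if k odd]. Integrating term-by-term (or equivalently evaluating the antiderivative F(x) = -x^6/3 - 7*x^5/5 - 9*x^4/4 + 4*x^2 - 2*x at the endpoints):
  F(1) − F(−1) = -119/60 − (289/60) = -34/5.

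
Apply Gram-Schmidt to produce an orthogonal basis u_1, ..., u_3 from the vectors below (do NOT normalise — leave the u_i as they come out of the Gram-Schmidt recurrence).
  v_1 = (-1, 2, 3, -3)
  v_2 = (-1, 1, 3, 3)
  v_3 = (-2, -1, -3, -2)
Orthogonal basis:
  u_1 = (-1, 2, 3, -3)
  u_2 = (-20/23, 17/23, 60/23, 78/23)
  u_3 = (-7*2**(19/172)*3**(585/688)*5**(11/688)*7**(39/344)/9, -102/451, -360/451, -17/451)

Apply the Gram-Schmidt recurrence
  u_1 = v_1
  u_i = v_i − Σ_{j<i} ((v_i · u_j) / (u_j · u_j)) · u_j.

Step by step this gives:
  u_1 = (-1, 2, 3, -3)
  u_2 = (-20/23, 17/23, 60/23, 78/23)
  u_3 = (-7*2**(19/172)*3**(585/688)*5**(11/688)*7**(39/344)/9, -102/451, -360/451, -17/451)

Orthogonality check:
  u_2 · u_1 = 0 (should be 0)
  u_3 · u_1 = 0 (should be 0)
  u_3 · u_2 = 0 (should be 0)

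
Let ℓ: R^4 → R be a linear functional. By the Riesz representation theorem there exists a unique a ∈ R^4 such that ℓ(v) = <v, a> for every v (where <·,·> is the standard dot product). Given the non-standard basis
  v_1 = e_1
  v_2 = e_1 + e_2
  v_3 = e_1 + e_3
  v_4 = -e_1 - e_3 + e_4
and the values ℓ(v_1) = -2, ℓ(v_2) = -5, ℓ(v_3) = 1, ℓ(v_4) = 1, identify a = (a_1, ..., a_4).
a = (-2, -3, 3, 2)

Write a = (a_1, ..., a_4) in the standard basis. For each basis vector v_i, ℓ(v_i) = <v_i, a> is a linear equation in the a_j's. Collect the n equations into a matrix system V a = ℓ, where row i of V is v_i (expressed in the standard basis). Since V is invertible (lower-triangular with 1s on the diagonal, up to permutation), solve by back-substitution:
  V =
[[1, 0, 0, 0],
 [1, 1, 0, 0],
 [1, 0, 1, 0],
 [-1, 0, -1, 1]]
  V a = (-2, -5, 1, 1)
Solving gives a = (-2, -3, 3, 2).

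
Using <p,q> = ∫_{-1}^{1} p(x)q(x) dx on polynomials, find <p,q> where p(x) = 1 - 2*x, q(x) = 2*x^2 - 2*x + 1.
<p,q> = 6

Expand the product: p(x)·q(x) = -4*x^3 + 6*x^2 - 4*x + 1.
∫_{-1}^{1} of each monomial x^k gives [2/(k+1) if k even, 0 if k odd]. Integrating term-by-term (or equivalently evaluating the antiderivative F(x) = -x^4 + 2*x^3 - 2*x^2 + x at the endpoints):
  F(1) − F(−1) = 0 − (-6) = 6.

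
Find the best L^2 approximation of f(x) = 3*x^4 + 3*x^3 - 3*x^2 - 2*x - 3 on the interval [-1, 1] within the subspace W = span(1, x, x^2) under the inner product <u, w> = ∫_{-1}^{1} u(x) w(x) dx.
g(x) = -3*x^2/7 - x/5 - 114/35

The best approximation g ∈ W is the orthogonal projection of f onto W. Writing g = a_0 + a_1 x + a_2 x^2, the coefficients solve the normal equations G · a = b where
  G_{ij} = <φ_i, φ_j> and b_i = <f, φ_i>, with φ_0 = 1, φ_1 = x, φ_2 = x^2.
G =
  [2, 0, 2/3]
  [0, 2/3, 0]
  [2/3, 0, 2/5],
b = (-34/5, -2/15, -82/35).
Solving gives a_0 = -114/35, a_1 = -1/5, a_2 = -3/7, so
  g(x) = -3*x^2/7 - x/5 - 114/35.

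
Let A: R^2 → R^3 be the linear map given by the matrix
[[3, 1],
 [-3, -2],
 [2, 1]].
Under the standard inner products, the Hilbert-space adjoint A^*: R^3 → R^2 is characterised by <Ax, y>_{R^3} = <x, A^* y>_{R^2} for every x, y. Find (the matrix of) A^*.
A^* = A^T =
[[3, -3, 2],
 [1, -2, 1]]

For real matrices with standard dot products, the defining identity <Ax, y> = <x, A^* y> gives (Ax)^T y = x^T (A^*) y, i.e. x^T A^T y = x^T (A^*) y. Since this holds for all x, y, we must have A^* = A^T. Therefore
A^* =
[[3, -3, 2],
 [1, -2, 1]].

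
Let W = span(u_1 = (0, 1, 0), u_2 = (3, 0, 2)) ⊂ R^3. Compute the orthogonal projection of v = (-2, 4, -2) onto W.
proj_W(v) = (-30/13, 4, -20/13)

Set up U = [u_1 | ... | u_2] ∈ R^(3×2). The projector onto W = col(U) is P = U (U^T U)^(-1) U^T.
Compute U^T U =
  [1, 0]
  [0, 13],
and U^T v = (4, -10).
Solve U^T U · c = U^T v for the coefficients: c = (4, -10/13). The projection is proj_W(v) = U c.
Check: (v - proj_W(v)) · u_1 = 0  (should be 0).
Check: (v - proj_W(v)) · u_2 = 0  (should be 0).
Result: proj_W(v) = (-30/13, 4, -20/13).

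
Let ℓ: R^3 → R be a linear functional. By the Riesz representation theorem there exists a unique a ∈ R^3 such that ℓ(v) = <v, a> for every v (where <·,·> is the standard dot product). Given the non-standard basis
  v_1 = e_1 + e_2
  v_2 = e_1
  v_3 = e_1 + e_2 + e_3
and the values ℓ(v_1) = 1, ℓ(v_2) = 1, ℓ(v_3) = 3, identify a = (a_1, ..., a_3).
a = (1, 0, 2)

Write a = (a_1, ..., a_3) in the standard basis. For each basis vector v_i, ℓ(v_i) = <v_i, a> is a linear equation in the a_j's. Collect the n equations into a matrix system V a = ℓ, where row i of V is v_i (expressed in the standard basis). Since V is invertible (lower-triangular with 1s on the diagonal, up to permutation), solve by back-substitution:
  V =
[[1, 1, 0],
 [1, 0, 0],
 [1, 1, 1]]
  V a = (1, 1, 3)
Solving gives a = (1, 0, 2).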